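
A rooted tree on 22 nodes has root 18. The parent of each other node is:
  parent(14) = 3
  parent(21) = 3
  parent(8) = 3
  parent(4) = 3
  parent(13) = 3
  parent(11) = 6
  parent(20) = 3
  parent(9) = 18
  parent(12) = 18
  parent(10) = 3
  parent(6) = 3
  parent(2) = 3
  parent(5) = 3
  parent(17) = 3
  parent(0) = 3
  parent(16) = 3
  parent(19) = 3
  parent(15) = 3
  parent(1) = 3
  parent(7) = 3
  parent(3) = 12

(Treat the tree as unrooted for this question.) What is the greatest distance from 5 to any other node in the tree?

A farthest node from 5 is 9.
The path 5-3-12-18-9 has 4 edges.

4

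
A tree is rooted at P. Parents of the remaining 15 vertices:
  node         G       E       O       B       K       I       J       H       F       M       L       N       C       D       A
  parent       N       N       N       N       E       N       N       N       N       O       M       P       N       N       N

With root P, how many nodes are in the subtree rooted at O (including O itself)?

Descendants of O (including itself): O, M, L. That's 3.

3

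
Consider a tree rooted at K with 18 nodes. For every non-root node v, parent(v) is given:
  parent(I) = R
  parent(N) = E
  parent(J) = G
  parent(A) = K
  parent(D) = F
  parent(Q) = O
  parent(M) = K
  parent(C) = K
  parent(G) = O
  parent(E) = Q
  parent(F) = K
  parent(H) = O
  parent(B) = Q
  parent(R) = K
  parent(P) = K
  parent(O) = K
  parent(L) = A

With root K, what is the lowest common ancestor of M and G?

Path M→root: M K; path G→root: G O K.
First common node: K.

K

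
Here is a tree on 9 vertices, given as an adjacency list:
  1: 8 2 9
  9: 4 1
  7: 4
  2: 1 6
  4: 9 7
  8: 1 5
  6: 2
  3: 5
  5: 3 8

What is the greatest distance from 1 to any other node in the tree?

Distances from 1 peak at 3, attained at 3 (7 also at distance 3).
1 – 8 – 5 – 3

3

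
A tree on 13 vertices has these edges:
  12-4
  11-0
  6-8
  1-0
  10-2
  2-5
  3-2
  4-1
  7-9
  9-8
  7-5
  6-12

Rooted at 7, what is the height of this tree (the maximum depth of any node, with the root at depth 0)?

8

The longest root-to-leaf path is 7–9–8–6–12–4–1–0–11 (8 edges).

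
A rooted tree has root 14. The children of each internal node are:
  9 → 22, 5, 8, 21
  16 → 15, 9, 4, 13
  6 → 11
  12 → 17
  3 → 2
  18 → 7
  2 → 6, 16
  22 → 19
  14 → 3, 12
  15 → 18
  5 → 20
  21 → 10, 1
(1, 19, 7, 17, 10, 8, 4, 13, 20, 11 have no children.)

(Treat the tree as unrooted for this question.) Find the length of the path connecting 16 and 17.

The path is 16 – 2 – 3 – 14 – 12 – 17, which has 5 edges.

5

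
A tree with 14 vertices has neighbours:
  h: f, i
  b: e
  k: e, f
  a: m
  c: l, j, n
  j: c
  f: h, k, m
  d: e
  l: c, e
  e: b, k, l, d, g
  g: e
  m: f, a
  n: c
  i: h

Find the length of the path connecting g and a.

5

Walking from g: g - e - k - f - m - a. Length 5.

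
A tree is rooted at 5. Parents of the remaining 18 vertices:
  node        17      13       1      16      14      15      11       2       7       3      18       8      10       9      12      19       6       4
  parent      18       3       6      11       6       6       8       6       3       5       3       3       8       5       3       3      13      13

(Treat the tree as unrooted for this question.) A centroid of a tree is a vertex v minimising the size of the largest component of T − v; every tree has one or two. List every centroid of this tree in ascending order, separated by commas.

If 3 is removed the pieces have sizes 7, 4, 2, 2, 1, 1, 1, all ≤ ⌊19/2⌋ = 9.
No neighbour of 3 does as well, so 3 is the unique centroid.

3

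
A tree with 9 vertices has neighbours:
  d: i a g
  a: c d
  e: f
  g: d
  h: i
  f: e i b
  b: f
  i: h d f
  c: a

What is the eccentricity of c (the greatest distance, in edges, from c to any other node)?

5

Distances from c peak at 5, attained at b (e also at distance 5).
c-a-d-i-f-b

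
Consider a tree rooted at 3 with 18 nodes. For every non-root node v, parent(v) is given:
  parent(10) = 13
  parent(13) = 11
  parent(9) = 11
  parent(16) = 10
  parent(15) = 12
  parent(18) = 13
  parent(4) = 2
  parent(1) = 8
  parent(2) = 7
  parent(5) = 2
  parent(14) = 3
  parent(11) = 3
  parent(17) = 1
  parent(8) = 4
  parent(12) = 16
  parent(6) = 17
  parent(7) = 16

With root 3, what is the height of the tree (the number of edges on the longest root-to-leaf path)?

The longest root-to-leaf path is 3–11–13–10–16–7–2–4–8–1–17–6 (11 edges).

11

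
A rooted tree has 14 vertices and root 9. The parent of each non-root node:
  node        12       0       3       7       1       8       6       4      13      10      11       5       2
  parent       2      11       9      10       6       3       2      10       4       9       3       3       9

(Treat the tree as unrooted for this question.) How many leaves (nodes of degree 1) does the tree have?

7

Exactly 7 nodes have a single neighbour: 0, 1, 5, 7, 8, 12, 13.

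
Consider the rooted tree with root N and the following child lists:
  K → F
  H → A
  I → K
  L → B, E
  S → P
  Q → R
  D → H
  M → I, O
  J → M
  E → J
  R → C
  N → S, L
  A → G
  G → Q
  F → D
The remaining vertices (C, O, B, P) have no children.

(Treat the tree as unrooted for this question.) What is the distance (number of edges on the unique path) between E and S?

3

Walking from E: E–L–N–S. Length 3.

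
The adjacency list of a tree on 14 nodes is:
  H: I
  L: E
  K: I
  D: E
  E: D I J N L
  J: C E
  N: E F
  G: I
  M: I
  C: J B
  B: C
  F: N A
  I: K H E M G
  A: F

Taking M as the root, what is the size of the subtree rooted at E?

Descendants of E (including itself): E, N, D, J, L, F, C, A, B. That's 9.

9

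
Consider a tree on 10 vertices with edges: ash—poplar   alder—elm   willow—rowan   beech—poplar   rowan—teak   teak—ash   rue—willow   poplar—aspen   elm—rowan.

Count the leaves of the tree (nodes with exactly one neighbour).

4

Degree-1 nodes: alder, aspen, beech, rue — 4 of them.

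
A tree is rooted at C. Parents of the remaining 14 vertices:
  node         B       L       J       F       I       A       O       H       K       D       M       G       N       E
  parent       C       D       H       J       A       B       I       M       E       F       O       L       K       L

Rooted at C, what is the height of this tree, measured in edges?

13

A deepest node is N, reached by C–B–A–I–O–M–H–J–F–D–L–E–K–N.
That path has 13 edges, so the height is 13.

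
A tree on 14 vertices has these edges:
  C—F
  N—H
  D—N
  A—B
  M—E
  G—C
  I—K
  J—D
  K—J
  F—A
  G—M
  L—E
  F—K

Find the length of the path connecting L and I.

7

The path is L–E–M–G–C–F–K–I, which has 7 edges.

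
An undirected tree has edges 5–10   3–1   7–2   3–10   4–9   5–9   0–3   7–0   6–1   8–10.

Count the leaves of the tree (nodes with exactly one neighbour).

Exactly 4 nodes have a single neighbour: 2, 4, 6, 8.

4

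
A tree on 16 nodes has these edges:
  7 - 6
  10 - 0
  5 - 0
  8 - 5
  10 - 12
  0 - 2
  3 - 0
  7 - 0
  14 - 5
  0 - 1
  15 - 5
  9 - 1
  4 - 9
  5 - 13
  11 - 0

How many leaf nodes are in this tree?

The leaves are 2, 3, 4, 6, 8, 11, 12, 13, 14, 15.
That is 10 leaves.

10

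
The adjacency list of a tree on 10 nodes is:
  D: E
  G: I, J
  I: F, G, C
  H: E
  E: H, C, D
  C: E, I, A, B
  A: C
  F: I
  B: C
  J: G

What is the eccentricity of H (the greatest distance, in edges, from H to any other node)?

The node farthest from H is J, via H – E – C – I – G – J — 5 edges.

5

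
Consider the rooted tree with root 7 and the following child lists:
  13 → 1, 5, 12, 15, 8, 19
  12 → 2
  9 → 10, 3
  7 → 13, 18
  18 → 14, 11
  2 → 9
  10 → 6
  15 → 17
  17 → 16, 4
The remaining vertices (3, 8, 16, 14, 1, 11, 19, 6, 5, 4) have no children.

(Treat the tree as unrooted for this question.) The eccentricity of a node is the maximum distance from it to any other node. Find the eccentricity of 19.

Distances from 19 peak at 6, attained at 6.
19–13–12–2–9–10–6

6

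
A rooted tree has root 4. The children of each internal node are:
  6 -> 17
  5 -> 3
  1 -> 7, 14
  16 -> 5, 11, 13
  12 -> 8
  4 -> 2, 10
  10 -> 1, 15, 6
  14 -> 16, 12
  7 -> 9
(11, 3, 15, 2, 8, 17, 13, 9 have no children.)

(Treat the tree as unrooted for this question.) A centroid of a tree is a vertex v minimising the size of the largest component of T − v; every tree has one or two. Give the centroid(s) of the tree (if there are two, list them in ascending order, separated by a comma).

Removing 1 splits the tree into components of sizes 8, 6, 2; the largest is 8 ≤ ⌊17/2⌋ = 8.
Every other node leaves some component of size > 8, so the centroid is unique.

1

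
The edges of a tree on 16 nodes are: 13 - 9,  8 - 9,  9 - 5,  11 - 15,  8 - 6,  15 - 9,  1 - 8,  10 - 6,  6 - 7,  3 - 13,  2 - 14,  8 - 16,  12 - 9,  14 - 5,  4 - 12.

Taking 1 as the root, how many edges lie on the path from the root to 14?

1 – 8 – 9 – 5 – 14 — 4 edges.

4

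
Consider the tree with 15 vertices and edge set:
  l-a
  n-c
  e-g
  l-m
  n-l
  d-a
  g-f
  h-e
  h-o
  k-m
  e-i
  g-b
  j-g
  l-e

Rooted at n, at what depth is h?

3

Climbing from h to the root: h – e – l – n. That's 3 steps.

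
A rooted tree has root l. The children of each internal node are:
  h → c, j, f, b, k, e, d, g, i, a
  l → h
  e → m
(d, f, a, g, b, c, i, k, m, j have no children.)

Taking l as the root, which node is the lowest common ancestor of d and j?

h

Ancestors of d (toward the root): d, h, l.
Ancestors of j: j, h, l.
The deepest node appearing in both lists is h.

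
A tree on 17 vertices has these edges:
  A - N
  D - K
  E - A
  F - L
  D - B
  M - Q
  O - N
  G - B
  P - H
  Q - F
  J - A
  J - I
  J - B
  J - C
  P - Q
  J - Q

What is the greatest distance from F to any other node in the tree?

The node farthest from F is K (O also at distance 5), via F–Q–J–B–D–K — 5 edges.

5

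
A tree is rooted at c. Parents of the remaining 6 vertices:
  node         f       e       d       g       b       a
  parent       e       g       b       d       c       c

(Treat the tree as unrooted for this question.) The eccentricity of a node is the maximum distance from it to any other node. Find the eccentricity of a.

6

The node farthest from a is f, via a – c – b – d – g – e – f — 6 edges.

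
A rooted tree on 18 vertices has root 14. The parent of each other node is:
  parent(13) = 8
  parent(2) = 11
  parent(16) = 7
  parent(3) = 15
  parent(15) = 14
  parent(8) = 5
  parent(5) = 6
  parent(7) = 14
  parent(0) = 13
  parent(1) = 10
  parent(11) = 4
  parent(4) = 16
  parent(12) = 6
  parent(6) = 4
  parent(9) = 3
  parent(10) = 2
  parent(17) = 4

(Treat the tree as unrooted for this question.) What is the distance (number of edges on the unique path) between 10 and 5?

5

The path is 10 – 2 – 11 – 4 – 6 – 5, which has 5 edges.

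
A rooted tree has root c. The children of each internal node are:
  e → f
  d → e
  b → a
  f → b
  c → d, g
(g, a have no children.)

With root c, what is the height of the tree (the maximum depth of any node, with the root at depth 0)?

5

The longest root-to-leaf path is c-d-e-f-b-a (5 edges).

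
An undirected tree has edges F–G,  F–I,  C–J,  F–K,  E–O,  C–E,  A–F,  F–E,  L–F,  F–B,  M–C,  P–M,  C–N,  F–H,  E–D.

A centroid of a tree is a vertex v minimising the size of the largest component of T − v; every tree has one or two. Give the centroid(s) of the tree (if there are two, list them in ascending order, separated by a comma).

Removing E splits the tree into components of sizes 8, 5, 1, 1; the largest is 8 ≤ ⌊16/2⌋ = 8.
F is adjacent to E and is also a centroid (the largest component after removing it is likewise 8).

E, F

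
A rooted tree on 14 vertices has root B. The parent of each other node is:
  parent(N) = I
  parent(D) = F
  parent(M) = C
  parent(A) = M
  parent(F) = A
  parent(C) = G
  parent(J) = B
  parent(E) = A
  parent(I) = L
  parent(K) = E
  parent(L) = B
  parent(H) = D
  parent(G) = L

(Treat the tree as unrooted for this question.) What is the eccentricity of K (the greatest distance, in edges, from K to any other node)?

8

The node farthest from K is N (J also at distance 8), via K-E-A-M-C-G-L-I-N — 8 edges.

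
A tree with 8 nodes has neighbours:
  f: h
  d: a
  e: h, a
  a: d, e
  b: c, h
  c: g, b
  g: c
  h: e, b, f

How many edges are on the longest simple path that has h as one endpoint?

3

The node farthest from h is d (g also at distance 3), via h – e – a – d — 3 edges.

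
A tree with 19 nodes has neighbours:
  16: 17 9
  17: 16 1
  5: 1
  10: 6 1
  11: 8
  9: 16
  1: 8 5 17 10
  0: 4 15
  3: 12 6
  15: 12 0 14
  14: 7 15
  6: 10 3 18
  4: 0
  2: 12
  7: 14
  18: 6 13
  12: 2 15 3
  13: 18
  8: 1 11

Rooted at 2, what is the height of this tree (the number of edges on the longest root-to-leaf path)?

8

9 sits deepest: 2–12–3–6–10–1–17–16–9 — 8 edges from the root.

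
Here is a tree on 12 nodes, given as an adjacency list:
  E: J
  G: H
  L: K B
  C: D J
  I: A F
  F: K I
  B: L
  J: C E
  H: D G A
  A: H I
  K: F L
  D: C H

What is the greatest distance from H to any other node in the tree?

A farthest node from H is B.
The path H–A–I–F–K–L–B has 6 edges.

6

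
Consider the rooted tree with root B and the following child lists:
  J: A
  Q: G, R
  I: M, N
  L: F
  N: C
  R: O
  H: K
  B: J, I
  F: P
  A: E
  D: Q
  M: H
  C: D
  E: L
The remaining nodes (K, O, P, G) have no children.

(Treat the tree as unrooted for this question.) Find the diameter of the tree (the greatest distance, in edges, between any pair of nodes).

BFS from O reaches P last, at distance 13; BFS from P confirms no node is farther.
Path: O–R–Q–D–C–N–I–B–J–A–E–L–F–P.

13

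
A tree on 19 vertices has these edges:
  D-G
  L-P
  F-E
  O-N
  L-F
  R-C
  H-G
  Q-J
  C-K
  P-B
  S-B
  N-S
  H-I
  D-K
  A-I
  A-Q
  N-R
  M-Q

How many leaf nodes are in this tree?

4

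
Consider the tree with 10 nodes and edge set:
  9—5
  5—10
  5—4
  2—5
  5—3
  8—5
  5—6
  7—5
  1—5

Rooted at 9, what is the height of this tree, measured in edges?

2

The longest root-to-leaf path is 9–5–4 (2 edges).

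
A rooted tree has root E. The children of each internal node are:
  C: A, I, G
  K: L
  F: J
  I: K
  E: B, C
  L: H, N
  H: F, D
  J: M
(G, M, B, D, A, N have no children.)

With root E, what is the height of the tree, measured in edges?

The longest root-to-leaf path is E – C – I – K – L – H – F – J – M (8 edges).

8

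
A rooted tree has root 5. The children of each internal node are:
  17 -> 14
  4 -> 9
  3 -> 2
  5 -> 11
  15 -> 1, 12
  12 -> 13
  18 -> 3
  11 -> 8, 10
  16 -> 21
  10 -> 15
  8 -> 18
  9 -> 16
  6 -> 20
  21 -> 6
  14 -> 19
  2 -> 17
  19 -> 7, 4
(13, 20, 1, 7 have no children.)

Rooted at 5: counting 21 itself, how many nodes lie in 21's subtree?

The subtree rooted at 21 contains: 21, 6, 20 — 3 nodes.

3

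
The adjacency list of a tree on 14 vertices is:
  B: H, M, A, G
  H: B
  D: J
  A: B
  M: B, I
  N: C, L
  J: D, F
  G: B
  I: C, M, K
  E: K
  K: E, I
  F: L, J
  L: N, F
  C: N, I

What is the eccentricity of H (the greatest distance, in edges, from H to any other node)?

9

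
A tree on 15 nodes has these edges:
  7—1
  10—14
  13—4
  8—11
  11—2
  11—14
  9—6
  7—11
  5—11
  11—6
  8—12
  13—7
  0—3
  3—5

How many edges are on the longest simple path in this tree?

Starting from 4, a farthest node is 0 at distance 6.
One longest path: 4–13–7–11–5–3–0.
So the diameter is 6.

6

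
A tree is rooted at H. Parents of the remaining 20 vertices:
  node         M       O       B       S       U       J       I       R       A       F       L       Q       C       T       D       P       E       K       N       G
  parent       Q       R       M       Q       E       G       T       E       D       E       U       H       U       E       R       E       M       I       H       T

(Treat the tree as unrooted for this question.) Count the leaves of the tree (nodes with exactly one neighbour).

The leaves are A, B, C, F, J, K, L, N, O, P, S.
That is 11 leaves.

11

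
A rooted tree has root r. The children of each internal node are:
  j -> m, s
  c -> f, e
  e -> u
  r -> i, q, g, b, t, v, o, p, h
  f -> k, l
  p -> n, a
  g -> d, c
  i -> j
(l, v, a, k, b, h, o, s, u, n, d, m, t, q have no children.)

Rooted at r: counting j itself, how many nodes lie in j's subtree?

The subtree rooted at j contains: j, m, s — 3 nodes.

3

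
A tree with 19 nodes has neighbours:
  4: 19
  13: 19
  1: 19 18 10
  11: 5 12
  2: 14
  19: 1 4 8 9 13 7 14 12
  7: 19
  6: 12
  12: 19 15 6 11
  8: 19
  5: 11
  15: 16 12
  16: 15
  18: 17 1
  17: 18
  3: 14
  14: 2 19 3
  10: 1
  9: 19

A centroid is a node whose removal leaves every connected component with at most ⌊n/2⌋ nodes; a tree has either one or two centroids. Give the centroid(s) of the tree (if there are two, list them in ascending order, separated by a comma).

19

If 19 is removed the pieces have sizes 6, 4, 3, 1, 1, 1, 1, 1, all ≤ ⌊19/2⌋ = 9.
No neighbour of 19 does as well, so 19 is the unique centroid.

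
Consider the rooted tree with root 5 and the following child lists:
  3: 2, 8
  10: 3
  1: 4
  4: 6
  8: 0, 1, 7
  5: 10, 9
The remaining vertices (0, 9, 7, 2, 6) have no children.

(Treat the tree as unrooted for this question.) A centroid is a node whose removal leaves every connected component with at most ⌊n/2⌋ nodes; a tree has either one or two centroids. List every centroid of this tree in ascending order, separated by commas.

Removing 8 splits the tree into components of sizes 5, 3, 1, 1; the largest is 5 ≤ ⌊11/2⌋ = 5.
No neighbour of 8 does as well, so 8 is the unique centroid.

8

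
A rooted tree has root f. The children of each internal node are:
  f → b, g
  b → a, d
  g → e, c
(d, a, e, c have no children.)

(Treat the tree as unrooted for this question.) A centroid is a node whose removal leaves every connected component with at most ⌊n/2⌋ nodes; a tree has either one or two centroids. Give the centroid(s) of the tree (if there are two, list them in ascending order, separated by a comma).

f

If f is removed the pieces have sizes 3, 3, all ≤ ⌊7/2⌋ = 3.
Every other node leaves some component of size > 3, so the centroid is unique.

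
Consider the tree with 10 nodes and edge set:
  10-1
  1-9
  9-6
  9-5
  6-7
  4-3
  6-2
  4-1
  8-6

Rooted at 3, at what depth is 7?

5

3–4–1–9–6–7 — 5 edges.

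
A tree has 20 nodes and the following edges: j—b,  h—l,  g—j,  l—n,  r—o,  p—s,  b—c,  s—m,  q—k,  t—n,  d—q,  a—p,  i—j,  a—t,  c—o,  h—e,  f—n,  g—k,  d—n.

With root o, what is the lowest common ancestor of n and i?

j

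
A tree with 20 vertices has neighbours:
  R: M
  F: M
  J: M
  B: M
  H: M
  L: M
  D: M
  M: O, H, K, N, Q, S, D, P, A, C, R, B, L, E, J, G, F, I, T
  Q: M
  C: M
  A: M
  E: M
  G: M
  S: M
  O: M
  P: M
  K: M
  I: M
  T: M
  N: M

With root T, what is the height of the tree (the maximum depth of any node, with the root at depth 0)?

The longest root-to-leaf path is T – M – H (2 edges).

2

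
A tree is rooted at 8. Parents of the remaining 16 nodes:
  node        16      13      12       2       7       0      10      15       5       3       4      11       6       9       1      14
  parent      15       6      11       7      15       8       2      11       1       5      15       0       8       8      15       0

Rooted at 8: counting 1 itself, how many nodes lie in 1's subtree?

3

Descendants of 1 (including itself): 1, 5, 3. That's 3.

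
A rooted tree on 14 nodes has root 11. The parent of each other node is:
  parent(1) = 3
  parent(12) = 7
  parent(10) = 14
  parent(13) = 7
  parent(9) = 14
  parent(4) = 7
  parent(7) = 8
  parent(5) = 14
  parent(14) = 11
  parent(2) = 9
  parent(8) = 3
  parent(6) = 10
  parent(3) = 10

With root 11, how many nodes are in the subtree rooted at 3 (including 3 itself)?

7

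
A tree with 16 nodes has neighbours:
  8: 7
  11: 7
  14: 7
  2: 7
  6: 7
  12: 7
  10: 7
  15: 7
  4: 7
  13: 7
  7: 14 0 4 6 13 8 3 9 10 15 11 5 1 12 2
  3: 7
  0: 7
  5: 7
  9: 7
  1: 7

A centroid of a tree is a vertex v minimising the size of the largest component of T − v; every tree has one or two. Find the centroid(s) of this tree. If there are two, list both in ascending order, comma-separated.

7

Removing 7 splits the tree into components of sizes 1, 1, 1, 1, 1, 1, 1, 1, 1, 1, 1, 1, 1, 1, 1; the largest is 1 ≤ ⌊16/2⌋ = 8.
Every other node leaves some component of size > 8, so the centroid is unique.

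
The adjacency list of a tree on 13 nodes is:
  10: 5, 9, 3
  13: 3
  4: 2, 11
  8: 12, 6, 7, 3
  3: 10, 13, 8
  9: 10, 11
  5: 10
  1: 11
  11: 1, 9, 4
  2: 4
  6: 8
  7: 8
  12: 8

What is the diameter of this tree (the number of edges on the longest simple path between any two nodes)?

7

BFS from 12 reaches 2 last, at distance 7; BFS from 2 confirms no node is farther.
Path: 12–8–3–10–9–11–4–2.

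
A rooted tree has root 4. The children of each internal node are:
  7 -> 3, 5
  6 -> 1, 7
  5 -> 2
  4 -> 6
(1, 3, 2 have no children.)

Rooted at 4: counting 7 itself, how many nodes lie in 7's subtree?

7's subtree: {7, 5, 3, 2}, size 4.

4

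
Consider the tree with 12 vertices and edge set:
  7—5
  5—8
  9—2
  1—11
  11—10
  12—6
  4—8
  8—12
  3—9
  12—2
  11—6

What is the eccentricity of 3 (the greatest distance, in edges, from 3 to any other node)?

6

The node farthest from 3 is 10 (1, 7 also at distance 6), via 3-9-2-12-6-11-10 — 6 edges.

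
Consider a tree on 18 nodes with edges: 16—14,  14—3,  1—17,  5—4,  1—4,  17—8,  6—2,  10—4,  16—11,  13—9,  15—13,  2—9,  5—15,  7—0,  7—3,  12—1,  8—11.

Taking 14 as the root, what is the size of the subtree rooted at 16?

14

16's subtree: {16, 11, 8, 17, 1, 12, 4, 10, 5, 15, 13, 9, 2, 6}, size 14.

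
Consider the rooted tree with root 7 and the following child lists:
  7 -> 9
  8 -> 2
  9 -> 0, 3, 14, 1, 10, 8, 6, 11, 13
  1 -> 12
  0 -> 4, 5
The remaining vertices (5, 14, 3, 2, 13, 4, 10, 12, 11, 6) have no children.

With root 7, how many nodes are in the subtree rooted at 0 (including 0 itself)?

3

The subtree rooted at 0 contains: 0, 5, 4 — 3 nodes.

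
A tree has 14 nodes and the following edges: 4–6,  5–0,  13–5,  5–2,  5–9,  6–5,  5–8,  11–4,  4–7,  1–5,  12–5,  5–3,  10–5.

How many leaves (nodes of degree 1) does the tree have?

Degree-1 nodes: 0, 1, 2, 3, 7, 8, 9, 10, 11, 12, 13 — 11 of them.

11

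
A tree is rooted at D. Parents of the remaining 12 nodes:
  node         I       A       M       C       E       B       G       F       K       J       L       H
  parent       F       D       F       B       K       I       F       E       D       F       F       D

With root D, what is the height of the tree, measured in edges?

6

C sits deepest: D → K → E → F → I → B → C — 6 edges from the root.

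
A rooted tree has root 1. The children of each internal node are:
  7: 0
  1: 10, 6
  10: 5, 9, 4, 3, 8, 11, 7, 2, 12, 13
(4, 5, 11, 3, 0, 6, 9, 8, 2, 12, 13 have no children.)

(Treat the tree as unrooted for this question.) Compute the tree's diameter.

A longest path is 6 – 1 – 10 – 7 – 0, with 4 edges.

4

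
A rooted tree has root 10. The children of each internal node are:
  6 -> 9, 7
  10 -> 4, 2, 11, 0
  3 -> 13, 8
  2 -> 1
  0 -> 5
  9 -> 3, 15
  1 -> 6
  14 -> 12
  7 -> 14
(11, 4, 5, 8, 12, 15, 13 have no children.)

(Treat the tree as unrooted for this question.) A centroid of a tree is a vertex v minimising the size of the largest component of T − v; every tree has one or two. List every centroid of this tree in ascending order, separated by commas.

6

If 6 is removed the pieces have sizes 7, 5, 3, all ≤ ⌊16/2⌋ = 8.
No neighbour of 6 does as well, so 6 is the unique centroid.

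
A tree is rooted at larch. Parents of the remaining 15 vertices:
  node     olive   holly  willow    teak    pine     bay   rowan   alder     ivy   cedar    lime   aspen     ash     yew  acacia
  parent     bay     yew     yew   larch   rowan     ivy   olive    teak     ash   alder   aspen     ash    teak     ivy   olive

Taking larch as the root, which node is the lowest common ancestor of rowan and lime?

ash

rowan's ancestor chain is rowan, olive, bay, ivy, ash, teak, larch and lime's is lime, aspen, ash, teak, larch; they first meet at ash.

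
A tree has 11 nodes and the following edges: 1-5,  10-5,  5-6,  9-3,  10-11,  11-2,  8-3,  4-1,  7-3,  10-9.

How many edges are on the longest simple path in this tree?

6

BFS from 4 reaches 7 last, at distance 6; BFS from 7 confirms no node is farther.
Path: 4-1-5-10-9-3-7.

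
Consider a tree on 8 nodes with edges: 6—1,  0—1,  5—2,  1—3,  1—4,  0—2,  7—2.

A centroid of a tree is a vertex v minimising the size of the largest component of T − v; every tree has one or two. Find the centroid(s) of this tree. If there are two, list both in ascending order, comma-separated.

If 0 is removed the pieces have sizes 4, 3, all ≤ ⌊8/2⌋ = 4.
Its neighbour 1 also leaves a largest component of size 4, so both are centroids.

0, 1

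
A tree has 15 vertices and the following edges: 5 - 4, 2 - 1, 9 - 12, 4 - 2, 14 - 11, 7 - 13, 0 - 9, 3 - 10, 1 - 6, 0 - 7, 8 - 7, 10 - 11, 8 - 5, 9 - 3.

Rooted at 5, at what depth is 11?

7

5–8–7–0–9–3–10–11 — 7 edges.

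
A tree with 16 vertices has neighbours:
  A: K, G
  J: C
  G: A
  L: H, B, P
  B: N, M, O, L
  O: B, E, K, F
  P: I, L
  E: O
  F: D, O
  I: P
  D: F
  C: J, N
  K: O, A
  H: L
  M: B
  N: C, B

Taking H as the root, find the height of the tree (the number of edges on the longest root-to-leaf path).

6

A deepest node is G, reached by H–L–B–O–K–A–G.
That path has 6 edges, so the height is 6.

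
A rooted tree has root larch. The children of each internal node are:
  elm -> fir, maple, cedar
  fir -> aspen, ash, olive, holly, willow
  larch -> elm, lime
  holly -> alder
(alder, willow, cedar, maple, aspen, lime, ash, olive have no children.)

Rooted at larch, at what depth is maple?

2

larch → elm → maple — 2 edges.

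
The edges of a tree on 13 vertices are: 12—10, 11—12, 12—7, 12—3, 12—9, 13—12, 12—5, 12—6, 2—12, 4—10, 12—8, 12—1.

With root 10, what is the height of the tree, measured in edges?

A deepest node is 13, reached by 10 → 12 → 13.
That path has 2 edges, so the height is 2.

2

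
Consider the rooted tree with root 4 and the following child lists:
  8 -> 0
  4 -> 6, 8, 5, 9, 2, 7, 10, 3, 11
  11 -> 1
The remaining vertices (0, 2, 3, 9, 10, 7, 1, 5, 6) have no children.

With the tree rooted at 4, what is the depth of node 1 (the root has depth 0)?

Path from 4 to 1: 4 → 11 → 1, which has 2 edges.

2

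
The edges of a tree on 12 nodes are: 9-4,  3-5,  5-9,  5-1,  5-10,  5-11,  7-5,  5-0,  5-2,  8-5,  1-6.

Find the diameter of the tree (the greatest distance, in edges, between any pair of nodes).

A longest path is 4 – 9 – 5 – 1 – 6, with 4 edges.

4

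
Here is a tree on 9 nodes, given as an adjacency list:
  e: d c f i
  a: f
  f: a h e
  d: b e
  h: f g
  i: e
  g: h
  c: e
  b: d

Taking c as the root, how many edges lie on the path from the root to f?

2

c – e – f — 2 edges.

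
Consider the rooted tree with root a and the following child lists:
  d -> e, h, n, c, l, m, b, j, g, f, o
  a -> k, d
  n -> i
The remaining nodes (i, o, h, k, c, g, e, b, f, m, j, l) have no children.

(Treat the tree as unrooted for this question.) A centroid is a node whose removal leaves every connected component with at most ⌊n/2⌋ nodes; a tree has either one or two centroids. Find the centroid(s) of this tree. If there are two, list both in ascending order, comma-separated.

d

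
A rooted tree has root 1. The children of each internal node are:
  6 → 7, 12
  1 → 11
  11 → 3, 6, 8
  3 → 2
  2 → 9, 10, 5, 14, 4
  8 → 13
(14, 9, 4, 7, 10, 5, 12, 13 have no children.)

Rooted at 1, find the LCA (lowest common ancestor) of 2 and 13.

Ancestors of 2 (toward the root): 2, 3, 11, 1.
Ancestors of 13: 13, 8, 11, 1.
The deepest node appearing in both lists is 11.

11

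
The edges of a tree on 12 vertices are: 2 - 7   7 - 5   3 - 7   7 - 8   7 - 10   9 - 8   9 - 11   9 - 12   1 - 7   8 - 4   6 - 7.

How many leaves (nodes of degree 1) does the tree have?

9

Degree-1 nodes: 1, 2, 3, 4, 5, 6, 10, 11, 12 — 9 of them.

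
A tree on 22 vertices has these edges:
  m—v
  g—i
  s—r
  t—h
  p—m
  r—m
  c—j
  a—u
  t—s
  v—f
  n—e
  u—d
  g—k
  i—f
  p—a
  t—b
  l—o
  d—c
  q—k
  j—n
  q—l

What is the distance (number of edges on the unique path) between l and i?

l–q–k–g–i: 4 edges.

4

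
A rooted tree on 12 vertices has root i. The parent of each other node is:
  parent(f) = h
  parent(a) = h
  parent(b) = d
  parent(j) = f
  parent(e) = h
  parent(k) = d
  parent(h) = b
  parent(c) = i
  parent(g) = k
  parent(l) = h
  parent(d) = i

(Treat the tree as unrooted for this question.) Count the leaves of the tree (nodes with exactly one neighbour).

6

Exactly 6 nodes have a single neighbour: a, c, e, g, j, l.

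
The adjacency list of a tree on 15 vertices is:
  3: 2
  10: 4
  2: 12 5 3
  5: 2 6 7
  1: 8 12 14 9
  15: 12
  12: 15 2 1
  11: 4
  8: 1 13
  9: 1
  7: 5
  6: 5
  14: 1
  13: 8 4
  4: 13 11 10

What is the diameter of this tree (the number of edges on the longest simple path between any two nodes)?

Starting from 6, a farthest node is 10 at distance 8.
One longest path: 6 – 5 – 2 – 12 – 1 – 8 – 13 – 4 – 10.
So the diameter is 8.

8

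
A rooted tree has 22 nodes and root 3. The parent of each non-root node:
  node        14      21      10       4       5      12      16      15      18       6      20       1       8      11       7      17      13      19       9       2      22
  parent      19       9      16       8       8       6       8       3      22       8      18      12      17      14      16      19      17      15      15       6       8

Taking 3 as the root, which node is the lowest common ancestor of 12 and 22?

Path 12→root: 12 6 8 17 19 15 3; path 22→root: 22 8 17 19 15 3.
First common node: 8.

8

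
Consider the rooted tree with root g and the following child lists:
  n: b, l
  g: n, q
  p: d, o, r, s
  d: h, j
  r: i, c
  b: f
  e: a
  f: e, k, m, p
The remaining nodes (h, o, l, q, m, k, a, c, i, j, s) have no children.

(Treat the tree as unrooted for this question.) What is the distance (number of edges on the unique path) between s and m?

3

s - p - f - m: 3 edges.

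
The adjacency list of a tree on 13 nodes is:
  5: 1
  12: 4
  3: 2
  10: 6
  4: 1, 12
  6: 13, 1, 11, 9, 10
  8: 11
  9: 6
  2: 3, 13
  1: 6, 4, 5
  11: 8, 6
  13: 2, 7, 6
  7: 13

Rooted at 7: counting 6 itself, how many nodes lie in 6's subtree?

Descendants of 6 (including itself): 6, 1, 9, 11, 10, 4, 5, 8, 12. That's 9.

9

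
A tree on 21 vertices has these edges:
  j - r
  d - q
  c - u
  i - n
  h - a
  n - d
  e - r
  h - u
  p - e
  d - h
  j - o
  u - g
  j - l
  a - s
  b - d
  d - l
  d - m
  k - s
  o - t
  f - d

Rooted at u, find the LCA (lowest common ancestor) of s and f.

s's ancestor chain is s, a, h, u and f's is f, d, h, u; they first meet at h.

h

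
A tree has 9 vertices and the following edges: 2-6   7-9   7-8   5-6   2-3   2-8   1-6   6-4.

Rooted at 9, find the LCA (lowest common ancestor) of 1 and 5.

Path 1→root: 1 6 2 8 7 9; path 5→root: 5 6 2 8 7 9.
First common node: 6.

6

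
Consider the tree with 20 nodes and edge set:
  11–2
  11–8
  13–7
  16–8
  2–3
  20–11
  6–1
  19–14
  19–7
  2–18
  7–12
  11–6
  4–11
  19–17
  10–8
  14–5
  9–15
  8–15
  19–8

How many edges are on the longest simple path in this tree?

A longest path is 3 - 2 - 11 - 8 - 19 - 14 - 5, with 6 edges.

6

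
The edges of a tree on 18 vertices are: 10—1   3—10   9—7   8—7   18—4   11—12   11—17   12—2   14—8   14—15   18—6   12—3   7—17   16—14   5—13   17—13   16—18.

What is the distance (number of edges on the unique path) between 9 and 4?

9 – 7 – 8 – 14 – 16 – 18 – 4: 6 edges.

6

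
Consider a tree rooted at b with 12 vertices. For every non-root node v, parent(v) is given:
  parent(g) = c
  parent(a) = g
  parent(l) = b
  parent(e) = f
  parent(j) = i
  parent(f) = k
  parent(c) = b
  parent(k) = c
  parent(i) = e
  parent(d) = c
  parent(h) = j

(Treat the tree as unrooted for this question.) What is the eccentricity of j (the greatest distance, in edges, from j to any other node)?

The node farthest from j is l (a also at distance 7), via j-i-e-f-k-c-b-l — 7 edges.

7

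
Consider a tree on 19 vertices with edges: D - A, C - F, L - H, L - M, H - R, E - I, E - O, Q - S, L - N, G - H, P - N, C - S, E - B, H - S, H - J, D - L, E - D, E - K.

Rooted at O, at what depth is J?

5

O–E–D–L–H–J — 5 edges.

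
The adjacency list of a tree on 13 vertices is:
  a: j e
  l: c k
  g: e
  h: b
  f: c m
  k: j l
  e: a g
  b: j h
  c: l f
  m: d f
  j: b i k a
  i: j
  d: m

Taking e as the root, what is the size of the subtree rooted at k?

6

The subtree rooted at k contains: k, l, c, f, m, d — 6 nodes.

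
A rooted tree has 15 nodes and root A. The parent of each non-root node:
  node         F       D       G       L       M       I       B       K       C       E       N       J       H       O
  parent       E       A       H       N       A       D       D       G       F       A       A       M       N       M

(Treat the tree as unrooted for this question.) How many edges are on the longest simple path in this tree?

BFS from K reaches C last, at distance 7; BFS from C confirms no node is farther.
Path: K-G-H-N-A-E-F-C.

7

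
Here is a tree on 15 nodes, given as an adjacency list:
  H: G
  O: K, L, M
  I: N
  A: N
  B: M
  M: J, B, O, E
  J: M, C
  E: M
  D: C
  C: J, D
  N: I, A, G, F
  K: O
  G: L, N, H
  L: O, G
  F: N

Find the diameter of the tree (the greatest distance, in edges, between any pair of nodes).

8

BFS from D reaches F last, at distance 8; BFS from F confirms no node is farther.
Path: D - C - J - M - O - L - G - N - F.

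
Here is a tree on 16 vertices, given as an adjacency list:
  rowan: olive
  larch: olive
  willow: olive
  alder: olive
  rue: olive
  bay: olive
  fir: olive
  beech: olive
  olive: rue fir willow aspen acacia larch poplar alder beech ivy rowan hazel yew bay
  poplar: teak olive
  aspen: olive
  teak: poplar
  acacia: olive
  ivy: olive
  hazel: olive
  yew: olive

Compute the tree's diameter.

3

Starting from teak, a farthest node is yew at distance 3.
One longest path: teak - poplar - olive - yew.
So the diameter is 3.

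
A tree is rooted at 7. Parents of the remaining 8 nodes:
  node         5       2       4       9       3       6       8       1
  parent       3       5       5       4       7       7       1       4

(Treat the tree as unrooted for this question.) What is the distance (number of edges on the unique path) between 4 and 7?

3

4 – 5 – 3 – 7: 3 edges.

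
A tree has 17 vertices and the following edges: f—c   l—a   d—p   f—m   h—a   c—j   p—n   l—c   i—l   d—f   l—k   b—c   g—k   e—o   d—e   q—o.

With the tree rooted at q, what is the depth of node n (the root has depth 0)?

5

Path from q to n: q → o → e → d → p → n, which has 5 edges.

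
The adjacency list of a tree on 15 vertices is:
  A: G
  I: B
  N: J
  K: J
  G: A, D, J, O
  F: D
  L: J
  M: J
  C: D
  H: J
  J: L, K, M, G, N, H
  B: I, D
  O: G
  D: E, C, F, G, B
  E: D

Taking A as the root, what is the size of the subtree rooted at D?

6

The subtree rooted at D contains: D, B, C, E, F, I — 6 nodes.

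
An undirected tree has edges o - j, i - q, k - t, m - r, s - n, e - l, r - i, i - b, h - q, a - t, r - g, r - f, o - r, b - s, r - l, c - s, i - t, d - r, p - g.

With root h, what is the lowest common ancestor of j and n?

i

Path j→root: j o r i q h; path n→root: n s b i q h.
First common node: i.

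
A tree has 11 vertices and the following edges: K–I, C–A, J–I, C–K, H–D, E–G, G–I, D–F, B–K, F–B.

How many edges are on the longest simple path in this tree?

7

A longest path is H – D – F – B – K – I – G – E, with 7 edges.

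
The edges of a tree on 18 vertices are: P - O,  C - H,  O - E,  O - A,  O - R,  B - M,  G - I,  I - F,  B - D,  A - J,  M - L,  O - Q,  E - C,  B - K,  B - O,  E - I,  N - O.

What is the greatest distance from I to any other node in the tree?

A farthest node from I is L.
The path I-E-O-B-M-L has 5 edges.

5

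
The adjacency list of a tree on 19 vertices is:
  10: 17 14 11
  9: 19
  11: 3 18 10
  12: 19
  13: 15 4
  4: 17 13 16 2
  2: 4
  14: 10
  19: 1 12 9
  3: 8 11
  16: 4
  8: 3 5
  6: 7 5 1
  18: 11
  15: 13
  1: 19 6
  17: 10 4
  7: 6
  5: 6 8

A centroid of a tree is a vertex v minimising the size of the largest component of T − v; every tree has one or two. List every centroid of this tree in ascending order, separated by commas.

Delete 11: the remaining components have sizes 9, 8, 1. Max 9 ≤ 9, so 11 is a centroid.
No neighbour of 11 does as well, so 11 is the unique centroid.

11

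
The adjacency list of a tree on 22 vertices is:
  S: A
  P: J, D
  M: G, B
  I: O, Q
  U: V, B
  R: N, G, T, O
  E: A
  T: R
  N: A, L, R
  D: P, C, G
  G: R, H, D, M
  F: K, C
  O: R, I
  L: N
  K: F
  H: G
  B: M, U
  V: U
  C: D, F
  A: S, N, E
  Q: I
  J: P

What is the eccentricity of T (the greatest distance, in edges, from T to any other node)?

6

A farthest node from T is K (V also at distance 6).
The path T – R – G – D – C – F – K has 6 edges.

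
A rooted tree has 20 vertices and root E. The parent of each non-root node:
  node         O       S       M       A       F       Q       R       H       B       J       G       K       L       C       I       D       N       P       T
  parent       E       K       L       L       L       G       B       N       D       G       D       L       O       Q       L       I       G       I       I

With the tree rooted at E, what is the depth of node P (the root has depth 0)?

4

Path from E to P: E → O → L → I → P, which has 4 edges.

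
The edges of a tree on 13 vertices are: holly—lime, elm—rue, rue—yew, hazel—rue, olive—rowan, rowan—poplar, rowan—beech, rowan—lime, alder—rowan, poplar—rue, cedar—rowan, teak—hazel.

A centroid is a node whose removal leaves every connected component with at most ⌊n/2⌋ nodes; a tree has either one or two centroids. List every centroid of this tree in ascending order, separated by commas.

Delete rowan: the remaining components have sizes 6, 2, 1, 1, 1, 1. Max 6 ≤ 6, so rowan is a centroid.
Every other node leaves some component of size > 6, so the centroid is unique.

rowan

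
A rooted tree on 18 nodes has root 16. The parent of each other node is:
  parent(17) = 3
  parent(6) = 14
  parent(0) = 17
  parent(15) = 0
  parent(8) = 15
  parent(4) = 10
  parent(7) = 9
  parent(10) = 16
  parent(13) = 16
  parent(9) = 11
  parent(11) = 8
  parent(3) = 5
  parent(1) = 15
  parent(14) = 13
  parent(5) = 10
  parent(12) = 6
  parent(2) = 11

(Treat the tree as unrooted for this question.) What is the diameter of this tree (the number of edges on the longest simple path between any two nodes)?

BFS from 7 reaches 12 last, at distance 14; BFS from 12 confirms no node is farther.
Path: 7 – 9 – 11 – 8 – 15 – 0 – 17 – 3 – 5 – 10 – 16 – 13 – 14 – 6 – 12.

14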